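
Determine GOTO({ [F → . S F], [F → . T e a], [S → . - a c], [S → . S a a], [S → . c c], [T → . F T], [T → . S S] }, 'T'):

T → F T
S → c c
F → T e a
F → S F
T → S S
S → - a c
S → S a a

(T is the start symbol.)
GOTO(I, 'T') = CLOSURE({ [A → αX.β] : [A → α.Xβ] ∈ I, X = 'T' })

Items with dot before 'T', with the dot advanced:
  [F → . T e a] → [F → T . e a]
Closure adds nothing (no advanced item has the dot before a non-terminal).

GOTO = { [F → T . e a] }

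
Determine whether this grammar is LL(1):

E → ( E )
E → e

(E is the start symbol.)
A grammar is LL(1) if for each non-terminal N with multiple productions, the predict sets of those productions are pairwise disjoint, where PREDICT(N → α) = (FIRST(α) \ {ε}) ∪ (FOLLOW(N) if α ⇒* ε).

For E:
  PREDICT(E → '(' E ')') = { '(' }
  PREDICT(E → e) = { 'e' }

All predict sets are disjoint. The grammar IS LL(1).

Answer: Yes, the grammar is LL(1).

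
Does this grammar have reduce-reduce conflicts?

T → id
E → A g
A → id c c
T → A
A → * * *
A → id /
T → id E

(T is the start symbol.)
A reduce-reduce conflict occurs when an LR(0) state has two complete items [A → α .] and [B → β .] — both call for a reduction, and with no lookahead the parser cannot choose between them.

Augment with T' → T and build the canonical LR(0) collection (I0 = CLOSURE({[T' → . T]}), then GOTO on every symbol after a dot until no new states appear). It has 14 states:
  I0: { [A → . * * *], [A → . id /], [A → . id c c], [T → . A], [T → . id E], [T → . id], [T' → . T] }  — shift
  I1: { [A → * . * *] }  — shift
  I2: { [T → A .] }  — reduce
  I3: { [T' → T .] }  — accept
  I4: { [A → . * * *], [A → . id /], [A → . id c c], [A → id . /], [A → id . c c], [E → . A g], [T → id . E], [T → id .] }  — shift, reduce
  I5: { [A → id / .] }  — reduce
  I6: { [E → A . g] }  — shift
  I7: { [T → id E .] }  — reduce
  I8: { [A → id c . c] }  — shift
  I9: { [A → id . /], [A → id . c c] }  — shift
  I10: { [A → id c c .] }  — reduce
  I11: { [E → A g .] }  — reduce
  I12: { [A → * * . *] }  — shift
  I13: { [A → * * * .] }  — reduce

No state contains more than one complete item.

Answer: No reduce-reduce conflicts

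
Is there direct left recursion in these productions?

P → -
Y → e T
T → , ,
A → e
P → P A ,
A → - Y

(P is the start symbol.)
Yes, P is left-recursive

Direct left recursion occurs when N → N α for some non-terminal N (the right-hand side begins with the left-hand side itself).

P → -: starts with '-'
Y → e T: starts with e
T → , ,: starts with ','
A → e: starts with e
P → P A ,: LEFT RECURSIVE (starts with P)
A → - Y: starts with '-'

The grammar has direct left recursion on: P.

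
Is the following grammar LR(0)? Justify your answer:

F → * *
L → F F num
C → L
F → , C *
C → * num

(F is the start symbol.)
A grammar is LR(0) if no state in the canonical LR(0) collection has:
  - both a shift item (dot before a terminal) and a complete item (shift-reduce conflict), or
  - two or more complete items (reduce-reduce conflict; the accept item [F' → F .] counts as a complete item here).

Augment with F' → F and build the canonical LR(0) collection (I0 = CLOSURE({[F' → . F]}), then GOTO on every symbol after a dot until no new states appear). It has 13 states:
  I0: { [F → . * *], [F → . , C *], [F' → . F] }  — shift
  I1: { [F → * . *] }  — shift
  I2: { [C → . * num], [C → . L], [F → , . C *], [F → . * *], [F → . , C *], [L → . F F num] }  — shift
  I3: { [F' → F .] }  — accept
  I4: { [C → * . num], [F → * . *] }  — shift
  I5: { [F → , C . *] }  — shift
  I6: { [F → . * *], [F → . , C *], [L → F . F num] }  — shift
  I7: { [C → L .] }  — reduce
  I8: { [L → F F . num] }  — shift
  I9: { [L → F F num .] }  — reduce
  I10: { [F → , C * .] }  — reduce
  I11: { [F → * * .] }  — reduce
  I12: { [C → * num .] }  — reduce

Every state is either a pure shift/goto state or contains exactly one complete item and nothing to shift — no conflicts. The grammar is LR(0).

Answer: Yes, the grammar is LR(0)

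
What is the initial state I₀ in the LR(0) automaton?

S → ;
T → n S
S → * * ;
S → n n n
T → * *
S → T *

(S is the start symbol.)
First, augment the grammar with S' → S
I₀ = CLOSURE({ [S' → . S] }):
  [S' → . S] has the dot before S: add [S → . ;], [S → . * * ;], [S → . n n n], [S → . T *]
  [S → . T *] has the dot before T: add [T → . n S], [T → . * *]
No further items can be added.

I₀ = { [S → . * * ;], [S → . ;], [S → . T *], [S → . n n n], [S' → . S], [T → . * *], [T → . n S] }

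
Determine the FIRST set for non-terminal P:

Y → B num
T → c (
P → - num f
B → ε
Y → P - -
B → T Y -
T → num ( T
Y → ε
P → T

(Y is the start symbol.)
To compute FIRST(P), examine every production with P on the left-hand side, reading each right-hand side left to right until a non-nullable symbol is reached.

FIRST sets of the other non-terminals involved (by the same procedure, iterated to a fixed point):
  FIRST(T) = { 'c', 'num' }

From P → - num f:
  - '-' is a terminal: add '-' and stop
From P → T:
  - T is a non-terminal: add FIRST(T) \ {ε} = { 'c', 'num' }
    T is not nullable, so stop

Collecting: FIRST(P) = { '-', 'c', 'num' }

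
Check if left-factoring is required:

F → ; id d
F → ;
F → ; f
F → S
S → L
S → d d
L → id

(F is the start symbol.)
Left-factoring is needed when two productions for the same non-terminal
share a common prefix on the right-hand side.

Productions for F:
  F → ; id d
  F → ;
  F → ; f
  F → S
Productions for S:
  S → L
  S → d d

Found common prefix ';' in productions for F

Answer: Yes, F has productions with common prefix ';'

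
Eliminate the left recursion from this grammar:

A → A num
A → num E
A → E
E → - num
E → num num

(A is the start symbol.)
A → num E A'
A → E A'
A' → num A'
A' → ε
E → - num
E → num num

A is directly left-recursive. The standard transformation for
  A → A α₁ | ... | A α_m | β₁ | ... | β_n
is
  A  → β₁ A' | ... | β_n A'
  A' → α₁ A' | ... | α_m A' | ε

A → num E becomes A → num E A'
A → E becomes A → E A'
A → A num becomes A' → num A'
Add A' → ε

Productions for other non-terminals are unchanged:
  E → - num
  E → num num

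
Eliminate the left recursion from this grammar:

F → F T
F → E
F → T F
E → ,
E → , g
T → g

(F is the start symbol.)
F → E F'
F → T F F'
F' → T F'
F' → ε
E → ,
E → , g
T → g

F is directly left-recursive. The standard transformation for
  A → A α₁ | ... | A α_m | β₁ | ... | β_n
is
  A  → β₁ A' | ... | β_n A'
  A' → α₁ A' | ... | α_m A' | ε

F → E becomes F → E F'
F → T F becomes F → T F F'
F → F T becomes F' → T F'
Add F' → ε

Productions for other non-terminals are unchanged:
  E → ,
  E → , g
  T → g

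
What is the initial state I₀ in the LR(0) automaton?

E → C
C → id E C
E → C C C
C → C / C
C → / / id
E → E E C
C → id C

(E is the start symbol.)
{ [C → . / / id], [C → . C / C], [C → . id C], [C → . id E C], [E → . C C C], [E → . C], [E → . E E C], [E' → . E] }

First, augment the grammar with E' → E
I₀ = CLOSURE({ [E' → . E] }):
  [E' → . E] has the dot before E: add [E → . C], [E → . C C C], [E → . E E C]
  [E → . C] has the dot before C: add [C → . id E C], [C → . C / C], [C → . / / id], [C → . id C]
No further items can be added.

I₀ = { [C → . / / id], [C → . C / C], [C → . id C], [C → . id E C], [E → . C C C], [E → . C], [E → . E E C], [E' → . E] }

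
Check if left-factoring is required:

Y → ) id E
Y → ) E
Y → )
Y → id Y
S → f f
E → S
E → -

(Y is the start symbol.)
Left-factoring is needed when two productions for the same non-terminal
share a common prefix on the right-hand side.

Productions for Y:
  Y → ) id E
  Y → ) E
  Y → )
  Y → id Y
Productions for E:
  E → S
  E → -

Found common prefix ')' in productions for Y

Answer: Yes, Y has productions with common prefix ')'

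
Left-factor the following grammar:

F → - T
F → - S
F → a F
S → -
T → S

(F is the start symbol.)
F → - F'
F' → T
F' → S
F → a F
S → -
T → S

Left-factoring transforms A → αβ₁ | αβ₂ into A → αA' and A' → β₁ | β₂
(α is the longest common prefix among the alternatives). Repeat until
no nonterminal has two alternatives with a common prefix.

Round 1: F has alternatives sharing prefix '-'. Introduce F': F → - F'
  Add: F' → T
  Add: F' → S

No remaining common prefixes — done.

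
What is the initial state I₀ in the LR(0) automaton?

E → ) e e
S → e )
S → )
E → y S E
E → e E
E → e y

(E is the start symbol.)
First, augment the grammar with E' → E
I₀ = CLOSURE({ [E' → . E] }):
  [E' → . E] has the dot before E: add [E → . ) e e], [E → . y S E], [E → . e E], [E → . e y]
No further items can be added.

I₀ = { [E → . ) e e], [E → . e E], [E → . e y], [E → . y S E], [E' → . E] }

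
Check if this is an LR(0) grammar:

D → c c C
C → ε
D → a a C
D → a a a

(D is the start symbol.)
A grammar is LR(0) if no state in the canonical LR(0) collection has:
  - both a shift item (dot before a terminal) and a complete item (shift-reduce conflict), or
  - two or more complete items (reduce-reduce conflict; the accept item [D' → D .] counts as a complete item here).

Augment with D' → D and build the canonical LR(0) collection (I0 = CLOSURE({[D' → . D]}), then GOTO on every symbol after a dot until no new states appear). It has 9 states:
  I0: { [D → . a a C], [D → . a a a], [D → . c c C], [D' → . D] }  — shift
  I1: { [D' → D .] }  — accept
  I2: { [D → a . a C], [D → a . a a] }  — shift
  I3: { [D → c . c C] }  — shift
  I4: { [C → .], [D → c c . C] }  — reduce
  I5: { [D → c c C .] }  — reduce
  I6: { [C → .], [D → a a . C], [D → a a . a] }  — shift, reduce
  I7: { [D → a a C .] }  — reduce
  I8: { [D → a a a .] }  — reduce

Conflict in state I6:
  Shift-reduce conflict between [C → .] and [D → a a . a]
So the grammar is NOT LR(0).

Answer: No. Shift-reduce conflict between [C → .] and [D → a a . a]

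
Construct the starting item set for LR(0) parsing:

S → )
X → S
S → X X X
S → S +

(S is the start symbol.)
First, augment the grammar with S' → S
I₀ = CLOSURE({ [S' → . S] }):
  [S' → . S] has the dot before S: add [S → . )], [S → . X X X], [S → . S +]
  [S → . X X X] has the dot before X: add [X → . S]
No further items can be added.

I₀ = { [S → . )], [S → . S +], [S → . X X X], [S' → . S], [X → . S] }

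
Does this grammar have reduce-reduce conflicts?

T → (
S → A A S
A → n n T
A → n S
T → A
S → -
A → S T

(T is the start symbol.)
No reduce-reduce conflicts

A reduce-reduce conflict occurs when an LR(0) state has two complete items [A → α .] and [B → β .] — both call for a reduction, and with no lookahead the parser cannot choose between them.

Augment with T' → T and build the canonical LR(0) collection (I0 = CLOSURE({[T' → . T]}), then GOTO on every symbol after a dot until no new states appear). It has 14 states:
  I0: { [A → . S T], [A → . n S], [A → . n n T], [S → . -], [S → . A A S], [T → . (], [T → . A], [T' → . T] }  — shift
  I1: { [T → ( .] }  — reduce
  I2: { [S → - .] }  — reduce
  I3: { [A → . S T], [A → . n S], [A → . n n T], [S → . -], [S → . A A S], [S → A . A S], [T → A .] }  — shift, reduce
  I4: { [A → . S T], [A → . n S], [A → . n n T], [A → S . T], [S → . -], [S → . A A S], [T → . (], [T → . A] }  — shift
  I5: { [T' → T .] }  — accept
  I6: { [A → . S T], [A → . n S], [A → . n n T], [A → n . S], [A → n . n T], [S → . -], [S → . A A S] }  — shift
  I7: { [A → . S T], [A → . n S], [A → . n n T], [S → . -], [S → . A A S], [S → A . A S] }  — shift
  I8: { [A → . S T], [A → . n S], [A → . n n T], [A → S . T], [A → n S .], [S → . -], [S → . A A S], [T → . (], [T → . A] }  — shift, reduce
  I9: { [A → . S T], [A → . n S], [A → . n n T], [A → n . S], [A → n . n T], [A → n n . T], [S → . -], [S → . A A S], [T → . (], [T → . A] }  — shift
  I10: { [A → n n T .] }  — reduce
  I11: { [A → S T .] }  — reduce
  I12: { [A → . S T], [A → . n S], [A → . n n T], [S → . -], [S → . A A S], [S → A . A S], [S → A A . S] }  — shift
  I13: { [A → . S T], [A → . n S], [A → . n n T], [A → S . T], [S → . -], [S → . A A S], [S → A A S .], [T → . (], [T → . A] }  — shift, reduce

No state contains more than one complete item.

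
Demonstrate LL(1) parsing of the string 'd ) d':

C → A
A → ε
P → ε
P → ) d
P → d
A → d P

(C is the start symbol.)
LL(1) parsing maintains a stack (initially the start symbol over $) and the input. At each step: if the stack top is a terminal, match it against the current input token; if it is a non-terminal N, replace it with the RHS of M[N, lookahead] (the unique production whose predict set contains the lookahead).

Stack is shown with the top on the left.

Stack  Input    Action
----------------------
C $    d ) d $  output C → A
A $    d ) d $  output A → d P
d P $  d ) d $  match 'd'
P $    ) d $    output P → ) d
) d $  ) d $    match ')'
d $    d $      match 'd'
$      $        accept

The string is accepted.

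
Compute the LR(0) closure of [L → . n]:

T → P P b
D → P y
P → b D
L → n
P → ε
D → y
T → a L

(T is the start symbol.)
{ [L → . n] }

To compute CLOSURE, for each item [A → α.Bβ] where B is a non-terminal, add [B → .γ] for all productions B → γ; repeat for the newly added items until nothing changes.

Start with: [L → . n]
The dot precedes the terminal n, so nothing is added.

CLOSURE = { [L → . n] }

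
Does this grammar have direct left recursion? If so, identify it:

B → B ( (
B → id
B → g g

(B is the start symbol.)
Yes, B is left-recursive

B → B ( (: LEFT RECURSIVE (starts with B)
B → id: starts with id
B → g g: starts with g

The grammar has direct left recursion on: B.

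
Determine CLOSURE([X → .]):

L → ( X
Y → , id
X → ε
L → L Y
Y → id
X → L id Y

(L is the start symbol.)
Start with: [X → .]
The dot is at the end, so nothing is added.

CLOSURE = { [X → .] }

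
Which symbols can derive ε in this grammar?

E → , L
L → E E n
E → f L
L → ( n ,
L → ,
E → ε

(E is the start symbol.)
{ 'E' }

ε-productions: E → ε
So E is immediately nullable.
No further non-terminal can be added: every production for the remaining non-terminals contains a terminal or a non-nullable non-terminal.
Nullable = { 'E' }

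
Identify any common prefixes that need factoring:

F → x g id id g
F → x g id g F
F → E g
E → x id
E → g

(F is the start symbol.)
Yes, F has productions with common prefix 'x g id'

Left-factoring is needed when two productions for the same non-terminal
share a common prefix on the right-hand side.

Productions for F:
  F → x g id id g
  F → x g id g F
  F → E g
Productions for E:
  E → x id
  E → g

Found common prefix 'x g id' in productions for F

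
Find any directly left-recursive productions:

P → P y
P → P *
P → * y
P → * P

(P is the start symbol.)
P → P y: LEFT RECURSIVE (starts with P)
P → P *: LEFT RECURSIVE (starts with P)
P → * y: starts with '*'
P → * P: starts with '*'

The grammar has direct left recursion on: P.

Answer: Yes, P is left-recursive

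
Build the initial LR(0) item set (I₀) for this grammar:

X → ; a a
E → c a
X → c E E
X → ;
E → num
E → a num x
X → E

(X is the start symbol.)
First, augment the grammar with X' → X
I₀ = CLOSURE({ [X' → . X] }):
  [X' → . X] has the dot before X: add [X → . ; a a], [X → . c E E], [X → . ;], [X → . E]
  [X → . E] has the dot before E: add [E → . c a], [E → . num], [E → . a num x]
No further items can be added.

I₀ = { [E → . a num x], [E → . c a], [E → . num], [X → . ; a a], [X → . ;], [X → . E], [X → . c E E], [X' → . X] }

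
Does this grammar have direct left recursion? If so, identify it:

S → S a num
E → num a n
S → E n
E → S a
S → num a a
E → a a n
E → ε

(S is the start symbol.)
Yes, S is left-recursive

S → S a num: LEFT RECURSIVE (starts with S)
E → num a n: starts with num
S → E n: starts with E
E → S a: starts with S
S → num a a: starts with num
E → a a n: starts with a
E → ε: starts with ε

The grammar has direct left recursion on: S.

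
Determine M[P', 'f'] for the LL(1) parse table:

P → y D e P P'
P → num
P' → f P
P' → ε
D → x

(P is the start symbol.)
P' → f P, P' → ε

To find M[P', 'f'], we find productions for P' where 'f' is in the predict set (PREDICT(N → α) = (FIRST(α) \ {ε}) ∪ (FOLLOW(N) if α ⇒* ε)).

Relevant sets:
  FOLLOW(P') = { $, 'f' }

P' → f P: PREDICT = { 'f' }
  'f' is in predict set, so this production goes in M[P', 'f']
P' → ε: PREDICT = { $, 'f' }
  'f' is in predict set, so this production goes in M[P', 'f']

M[P', 'f'] = P' → f P, P' → ε  (a multiply-defined cell — the grammar is not LL(1))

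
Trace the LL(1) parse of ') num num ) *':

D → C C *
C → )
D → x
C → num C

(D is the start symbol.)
LL(1) parsing maintains a stack (initially the start symbol over $) and the input. At each step: if the stack top is a terminal, match it against the current input token; if it is a non-terminal N, replace it with the RHS of M[N, lookahead] (the unique production whose predict set contains the lookahead).

Stack is shown with the top on the left.

Stack      Input            Action
----------------------------------
D $        ) num num ) * $  output D → C C *
C C * $    ) num num ) * $  output C → )
) C * $    ) num num ) * $  match ')'
C * $      num num ) * $    output C → num C
num C * $  num num ) * $    match 'num'
C * $      num ) * $        output C → num C
num C * $  num ) * $        match 'num'
C * $      ) * $            output C → )
) * $      ) * $            match ')'
* $        * $              match '*'
$          $                accept

The string is accepted.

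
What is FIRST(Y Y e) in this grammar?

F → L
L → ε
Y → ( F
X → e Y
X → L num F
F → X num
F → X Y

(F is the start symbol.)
FIRST sets of the non-terminals involved (from the grammar, by fixed-point iteration):
  FIRST(Y) = { '(' }

To compute FIRST(Y Y e), process the symbols left to right:
Symbol Y is a non-terminal. Add FIRST(Y) \ {ε} = { '(' }
Y is not nullable (ε ∉ FIRST(Y)), so stop here.
FIRST(Y Y e) = { '(' }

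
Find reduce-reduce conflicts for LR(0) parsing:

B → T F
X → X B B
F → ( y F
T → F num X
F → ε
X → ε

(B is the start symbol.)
Yes — I7: [F → .] vs [T → F num X .]

Augment with B' → B and build the canonical LR(0) collection (I0 = CLOSURE({[B' → . B]}), then GOTO on every symbol after a dot until no new states appear). It has 12 states:
  I0: { [B → . T F], [B' → . B], [F → . ( y F], [F → .], [T → . F num X] }  — shift, reduce
  I1: { [F → ( . y F] }  — shift
  I2: { [B' → B .] }  — accept
  I3: { [T → F . num X] }  — shift
  I4: { [B → T . F], [F → . ( y F], [F → .] }  — shift, reduce
  I5: { [B → T F .] }  — reduce
  I6: { [T → F num . X], [X → . X B B], [X → .] }  — reduce
  I7: { [B → . T F], [F → . ( y F], [F → .], [T → . F num X], [T → F num X .], [X → X . B B] }  — shift, 2 reduces
  I8: { [B → . T F], [F → . ( y F], [F → .], [T → . F num X], [X → X B . B] }  — shift, reduce
  I9: { [X → X B B .] }  — reduce
  I10: { [F → ( y . F], [F → . ( y F], [F → .] }  — shift, reduce
  I11: { [F → ( y F .] }  — reduce

I7 contains complete items [F → .], [T → F num X .] — reduce-reduce conflict.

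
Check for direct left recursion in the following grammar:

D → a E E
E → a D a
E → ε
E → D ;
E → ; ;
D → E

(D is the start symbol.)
D → a E E: starts with a
E → a D a: starts with a
E → ε: starts with ε
E → D ;: starts with D
E → ; ;: starts with ';'
D → E: starts with E

No direct left recursion found.

Answer: No direct left recursion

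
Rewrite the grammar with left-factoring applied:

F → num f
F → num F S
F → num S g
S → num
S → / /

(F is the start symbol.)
Left-factoring transforms A → αβ₁ | αβ₂ into A → αA' and A' → β₁ | β₂
(α is the longest common prefix among the alternatives). Repeat until
no nonterminal has two alternatives with a common prefix.

Round 1: F has alternatives sharing prefix 'num'. Introduce F': F → num F'
  Add: F' → f
  Add: F' → F S
  Add: F' → S g

No remaining common prefixes — done.

Resulting grammar:
F → num F'
F' → f
F' → F S
F' → S g
S → num
S → / /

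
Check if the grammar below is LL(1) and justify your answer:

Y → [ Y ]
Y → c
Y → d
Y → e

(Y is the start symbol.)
Yes, the grammar is LL(1).

A grammar is LL(1) if for each non-terminal N with multiple productions, the predict sets of those productions are pairwise disjoint, where PREDICT(N → α) = (FIRST(α) \ {ε}) ∪ (FOLLOW(N) if α ⇒* ε).

For Y:
  PREDICT(Y → '[' Y ']') = { '[' }
  PREDICT(Y → c) = { 'c' }
  PREDICT(Y → d) = { 'd' }
  PREDICT(Y → e) = { 'e' }

All predict sets are disjoint. The grammar IS LL(1).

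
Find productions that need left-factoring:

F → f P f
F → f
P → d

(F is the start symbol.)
Yes, F has productions with common prefix 'f'

Left-factoring is needed when two productions for the same non-terminal
share a common prefix on the right-hand side.

Productions for F:
  F → f P f
  F → f

Found common prefix 'f' in productions for F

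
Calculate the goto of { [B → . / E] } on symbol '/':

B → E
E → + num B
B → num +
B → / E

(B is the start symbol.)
GOTO(I, '/') = CLOSURE({ [A → αX.β] : [A → α.Xβ] ∈ I, X = '/' })

Items with dot before '/', with the dot advanced:
  [B → . / E] → [B → / . E]
Closure of the advanced items:
  [B → / . E] has the dot before E: add [E → . + num B]

GOTO = { [B → / . E], [E → . + num B] }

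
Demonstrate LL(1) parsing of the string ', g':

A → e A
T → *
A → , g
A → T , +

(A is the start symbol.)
LL(1) parsing maintains a stack (initially the start symbol over $) and the input. At each step: if the stack top is a terminal, match it against the current input token; if it is a non-terminal N, replace it with the RHS of M[N, lookahead] (the unique production whose predict set contains the lookahead).

Stack is shown with the top on the left.

Stack  Input  Action
--------------------
A $    , g $  output A → , g
, g $  , g $  match ','
g $    g $    match 'g'
$      $      accept

The string is accepted.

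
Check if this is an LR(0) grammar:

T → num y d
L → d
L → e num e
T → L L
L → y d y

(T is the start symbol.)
Augment with T' → T and build the canonical LR(0) collection (I0 = CLOSURE({[T' → . T]}), then GOTO on every symbol after a dot until no new states appear). It has 14 states:
  I0: { [L → . d], [L → . e num e], [L → . y d y], [T → . L L], [T → . num y d], [T' → . T] }  — shift
  I1: { [L → . d], [L → . e num e], [L → . y d y], [T → L . L] }  — shift
  I2: { [T' → T .] }  — accept
  I3: { [L → d .] }  — reduce
  I4: { [L → e . num e] }  — shift
  I5: { [T → num . y d] }  — shift
  I6: { [L → y . d y] }  — shift
  I7: { [L → y d . y] }  — shift
  I8: { [L → y d y .] }  — reduce
  I9: { [T → num y . d] }  — shift
  I10: { [T → num y d .] }  — reduce
  I11: { [L → e num . e] }  — shift
  I12: { [L → e num e .] }  — reduce
  I13: { [T → L L .] }  — reduce

Every state is either a pure shift/goto state or contains exactly one complete item and nothing to shift — no conflicts. The grammar is LR(0).

Answer: Yes, the grammar is LR(0)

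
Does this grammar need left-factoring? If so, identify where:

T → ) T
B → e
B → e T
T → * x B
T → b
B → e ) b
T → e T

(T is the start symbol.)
Yes, B has productions with common prefix 'e'

Left-factoring is needed when two productions for the same non-terminal
share a common prefix on the right-hand side.

Productions for T:
  T → ) T
  T → * x B
  T → b
  T → e T
Productions for B:
  B → e
  B → e T
  B → e ) b

Found common prefix 'e' in productions for B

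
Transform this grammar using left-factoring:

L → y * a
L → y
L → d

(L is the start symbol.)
L → y L'
L' → * a
L' → ε
L → d

Left-factoring transforms A → αβ₁ | αβ₂ into A → αA' and A' → β₁ | β₂
(α is the longest common prefix among the alternatives). Repeat until
no nonterminal has two alternatives with a common prefix.

Round 1: L has alternatives sharing prefix 'y'. Introduce L': L → y L'
  Add: L' → * a
  Add: L' → ε

No remaining common prefixes — done.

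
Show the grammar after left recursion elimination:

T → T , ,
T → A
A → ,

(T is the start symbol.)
T is directly left-recursive. The standard transformation for
  A → A α₁ | ... | A α_m | β₁ | ... | β_n
is
  A  → β₁ A' | ... | β_n A'
  A' → α₁ A' | ... | α_m A' | ε

T → A becomes T → A T'
T → T , , becomes T' → , , T'
Add T' → ε

Productions for other non-terminals are unchanged:
  A → ,

Resulting grammar:
T → A T'
T' → , , T'
T' → ε
A → ,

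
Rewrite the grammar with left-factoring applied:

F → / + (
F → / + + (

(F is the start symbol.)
F → / + F'
F' → (
F' → + (

Left-factoring transforms A → αβ₁ | αβ₂ into A → αA' and A' → β₁ | β₂
(α is the longest common prefix among the alternatives). Repeat until
no nonterminal has two alternatives with a common prefix.

Round 1: F has alternatives sharing prefix '/ +'. Introduce F': F → / + F'
  Add: F' → (
  Add: F' → + (

No remaining common prefixes — done.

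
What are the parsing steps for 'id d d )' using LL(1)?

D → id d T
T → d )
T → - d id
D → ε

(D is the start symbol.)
LL(1) parsing maintains a stack (initially the start symbol over $) and the input. At each step: if the stack top is a terminal, match it against the current input token; if it is a non-terminal N, replace it with the RHS of M[N, lookahead] (the unique production whose predict set contains the lookahead).

Stack is shown with the top on the left.

Stack     Input       Action
----------------------------
D $       id d d ) $  output D → id d T
id d T $  id d d ) $  match 'id'
d T $     d d ) $     match 'd'
T $       d ) $       output T → d )
d ) $     d ) $       match 'd'
) $       ) $         match ')'
$         $           accept

The string is accepted.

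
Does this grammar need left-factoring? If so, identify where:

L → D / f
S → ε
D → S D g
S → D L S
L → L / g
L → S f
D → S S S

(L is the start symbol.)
Left-factoring is needed when two productions for the same non-terminal
share a common prefix on the right-hand side.

Productions for L:
  L → D / f
  L → L / g
  L → S f
Productions for S:
  S → ε
  S → D L S
Productions for D:
  D → S D g
  D → S S S

Found common prefix 'S' in productions for D

Answer: Yes, D has productions with common prefix 'S'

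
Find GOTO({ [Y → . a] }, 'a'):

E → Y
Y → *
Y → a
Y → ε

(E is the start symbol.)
GOTO(I, 'a') = CLOSURE({ [A → αX.β] : [A → α.Xβ] ∈ I, X = 'a' })

Items with dot before 'a', with the dot advanced:
  [Y → . a] → [Y → a .]
Closure adds nothing (no advanced item has the dot before a non-terminal).

GOTO = { [Y → a .] }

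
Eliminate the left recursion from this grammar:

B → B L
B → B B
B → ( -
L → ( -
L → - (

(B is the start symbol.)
B → ( - B'
B' → L B'
B' → B B'
B' → ε
L → ( -
L → - (

B is directly left-recursive. The standard transformation for
  A → A α₁ | ... | A α_m | β₁ | ... | β_n
is
  A  → β₁ A' | ... | β_n A'
  A' → α₁ A' | ... | α_m A' | ε

B → ( - becomes B → ( - B'
B → B L becomes B' → L B'
B → B B becomes B' → B B'
Add B' → ε

Productions for other non-terminals are unchanged:
  L → ( -
  L → - (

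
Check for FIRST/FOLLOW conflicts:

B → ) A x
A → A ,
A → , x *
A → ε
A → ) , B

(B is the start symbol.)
Nullable non-terminals: A.
FIRST sets used below: FIRST(A) = { ')', ',', ε }

A: nullable alternative(s) A → ε; FOLLOW(A) = { ',', 'x' }
  A → A ,: FIRST \ {ε} = { ')', ',' } — overlaps FOLLOW(A) on { ',' }: CONFLICT
  A → , x *: FIRST \ {ε} = { ',' } — overlaps FOLLOW(A) on { ',' }: CONFLICT
  A → ε: FIRST \ {ε} = { } — this is the only nullable alternative, skip
  A → ) , B: FIRST \ {ε} = { ')' } — disjoint from FOLLOW(A)

B has no nullable alternative, so no FIRST/FOLLOW check is needed there.

So the grammar has 2 FIRST/FOLLOW conflicts (marked CONFLICT above).

Answer: Yes. A → A ',' with FOLLOW(A) on { ',' }; A → ',' x '*' with FOLLOW(A) on { ',' }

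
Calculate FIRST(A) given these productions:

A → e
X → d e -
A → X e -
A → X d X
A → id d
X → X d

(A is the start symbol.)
To compute FIRST(A), examine every production with A on the left-hand side, reading each right-hand side left to right until a non-nullable symbol is reached.

FIRST sets of the other non-terminals involved (by the same procedure, iterated to a fixed point):
  FIRST(X) = { 'd' }

From A → e:
  - e is a terminal: add 'e' and stop
From A → X e -:
  - X is a non-terminal: add FIRST(X) \ {ε} = { 'd' }
    X is not nullable, so stop
From A → X d X:
  - X is a non-terminal: add FIRST(X) \ {ε} = { 'd' }
    X is not nullable, so stop
From A → id d:
  - id is a terminal: add 'id' and stop

Collecting: FIRST(A) = { 'd', 'e', 'id' }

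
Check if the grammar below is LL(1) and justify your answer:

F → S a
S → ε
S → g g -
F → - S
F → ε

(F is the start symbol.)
Relevant sets:
  FIRST(S) = { 'g', ε }
  FOLLOW(F) = { $ }
  FOLLOW(S) = { $, 'a' }

For F:
  PREDICT(F → S a) = { 'a', 'g' }
  PREDICT(F → '-' S) = { '-' }
  PREDICT(F → ε) = { $ }
For S:
  PREDICT(S → ε) = { $, 'a' }
  PREDICT(S → g g '-') = { 'g' }

All predict sets are disjoint. The grammar IS LL(1).

Answer: Yes, the grammar is LL(1).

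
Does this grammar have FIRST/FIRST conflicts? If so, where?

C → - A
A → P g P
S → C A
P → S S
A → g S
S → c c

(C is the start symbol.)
No FIRST/FIRST conflicts.

A FIRST/FIRST conflict occurs when two productions N → α and N → β for the same non-terminal have FIRST(α) ∩ FIRST(β) ≠ ∅ (with ε ∈ FIRST of a nullable right-hand side, so two nullable alternatives also conflict).

FIRST sets of the non-terminals at (or reachable through a nullable prefix from) the front of some alternative:
  FIRST(P) = { '-', 'c' }
  FIRST(C) = { '-' }

Productions for A:
  A → P g P: FIRST = { '-', 'c' }
  A → g S: FIRST = { 'g' }
Productions for S:
  S → C A: FIRST = { '-' }
  S → c c: FIRST = { 'c' }
C, P have only one production, so no FIRST/FIRST conflict is possible there.

All alternatives of each non-terminal have pairwise disjoint FIRST sets.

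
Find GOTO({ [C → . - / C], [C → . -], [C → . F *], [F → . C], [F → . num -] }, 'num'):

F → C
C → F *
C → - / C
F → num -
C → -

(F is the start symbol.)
{ [F → num . -] }

GOTO(I, 'num') = CLOSURE({ [A → αX.β] : [A → α.Xβ] ∈ I, X = 'num' })

Items with dot before 'num', with the dot advanced:
  [F → . num -] → [F → num . -]
Closure adds nothing (no advanced item has the dot before a non-terminal).

GOTO = { [F → num . -] }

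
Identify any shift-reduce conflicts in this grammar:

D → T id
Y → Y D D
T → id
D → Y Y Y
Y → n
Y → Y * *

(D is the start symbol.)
A shift-reduce conflict occurs when an LR(0) state has both:
  - a complete (reduce) item [A → α .] (dot at the end), and
  - a shift item [B → β . c γ] (dot before a terminal).

Augment with D' → D and build the canonical LR(0) collection (I0 = CLOSURE({[D' → . D]}), then GOTO on every symbol after a dot until no new states appear). It has 13 states:
  I0: { [D → . T id], [D → . Y Y Y], [D' → . D], [T → . id], [Y → . Y * *], [Y → . Y D D], [Y → . n] }  — shift
  I1: { [D' → D .] }  — accept
  I2: { [D → T . id] }  — shift
  I3: { [D → . T id], [D → . Y Y Y], [D → Y . Y Y], [T → . id], [Y → . Y * *], [Y → . Y D D], [Y → . n], [Y → Y . * *], [Y → Y . D D] }  — shift
  I4: { [T → id .] }  — reduce
  I5: { [Y → n .] }  — reduce
  I6: { [Y → Y * . *] }  — shift
  I7: { [D → . T id], [D → . Y Y Y], [T → . id], [Y → . Y * *], [Y → . Y D D], [Y → . n], [Y → Y D . D] }  — shift
  I8: { [D → . T id], [D → . Y Y Y], [D → Y . Y Y], [D → Y Y . Y], [T → . id], [Y → . Y * *], [Y → . Y D D], [Y → . n], [Y → Y . * *], [Y → Y . D D] }  — shift
  I9: { [D → . T id], [D → . Y Y Y], [D → Y . Y Y], [D → Y Y . Y], [D → Y Y Y .], [T → . id], [Y → . Y * *], [Y → . Y D D], [Y → . n], [Y → Y . * *], [Y → Y . D D] }  — shift, reduce
  I10: { [Y → Y D D .] }  — reduce
  I11: { [Y → Y * * .] }  — reduce
  I12: { [D → T id .] }  — reduce

I9 contains reduce item [D → Y Y Y .] and shift items [T → . id], [Y → Y . * *], [Y → . n] — shift-reduce conflict.

Answer: Yes — I9: [D → Y Y Y .] vs [T → . id]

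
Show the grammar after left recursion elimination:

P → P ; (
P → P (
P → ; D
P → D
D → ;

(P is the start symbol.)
P → ; D P'
P → D P'
P' → ; ( P'
P' → ( P'
P' → ε
D → ;

P is directly left-recursive. The standard transformation for
  A → A α₁ | ... | A α_m | β₁ | ... | β_n
is
  A  → β₁ A' | ... | β_n A'
  A' → α₁ A' | ... | α_m A' | ε

P → ; D becomes P → ; D P'
P → D becomes P → D P'
P → P ; ( becomes P' → ; ( P'
P → P ( becomes P' → ( P'
Add P' → ε

Productions for other non-terminals are unchanged:
  D → ;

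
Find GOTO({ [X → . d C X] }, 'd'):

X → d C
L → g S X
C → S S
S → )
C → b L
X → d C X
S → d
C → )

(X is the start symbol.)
{ [C → . )], [C → . S S], [C → . b L], [S → . )], [S → . d], [X → d . C X] }

GOTO(I, 'd') = CLOSURE({ [A → αX.β] : [A → α.Xβ] ∈ I, X = 'd' })

Items with dot before 'd', with the dot advanced:
  [X → . d C X] → [X → d . C X]
Closure of the advanced items:
  [X → d . C X] has the dot before C: add [C → . S S], [C → . b L], [C → . )]
  [C → . S S] has the dot before S: add [S → . )], [S → . d]

GOTO = { [C → . )], [C → . S S], [C → . b L], [S → . )], [S → . d], [X → d . C X] }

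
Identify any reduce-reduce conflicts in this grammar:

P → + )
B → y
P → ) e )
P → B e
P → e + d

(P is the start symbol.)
A reduce-reduce conflict occurs when an LR(0) state has two complete items [A → α .] and [B → β .] — both call for a reduction, and with no lookahead the parser cannot choose between them.

Augment with P' → P and build the canonical LR(0) collection (I0 = CLOSURE({[P' → . P]}), then GOTO on every symbol after a dot until no new states appear). It has 13 states:
  I0: { [B → . y], [P → . ) e )], [P → . + )], [P → . B e], [P → . e + d], [P' → . P] }  — shift
  I1: { [P → ) . e )] }  — shift
  I2: { [P → + . )] }  — shift
  I3: { [P → B . e] }  — shift
  I4: { [P' → P .] }  — accept
  I5: { [P → e . + d] }  — shift
  I6: { [B → y .] }  — reduce
  I7: { [P → e + . d] }  — shift
  I8: { [P → e + d .] }  — reduce
  I9: { [P → B e .] }  — reduce
  I10: { [P → + ) .] }  — reduce
  I11: { [P → ) e . )] }  — shift
  I12: { [P → ) e ) .] }  — reduce

No state contains more than one complete item.

Answer: No reduce-reduce conflicts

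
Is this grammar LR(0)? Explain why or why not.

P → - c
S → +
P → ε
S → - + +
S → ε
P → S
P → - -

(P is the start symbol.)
No. Shift-reduce conflict between [P → .] and [P → . - -]

Augment with P' → P and build the canonical LR(0) collection (I0 = CLOSURE({[P' → . P]}), then GOTO on every symbol after a dot until no new states appear). It has 9 states:
  I0: { [P → . - -], [P → . - c], [P → . S], [P → .], [P' → . P], [S → . +], [S → . - + +], [S → .] }  — shift, 2 reduces
  I1: { [S → + .] }  — reduce
  I2: { [P → - . -], [P → - . c], [S → - . + +] }  — shift
  I3: { [P' → P .] }  — accept
  I4: { [P → S .] }  — reduce
  I5: { [S → - + . +] }  — shift
  I6: { [P → - - .] }  — reduce
  I7: { [P → - c .] }  — reduce
  I8: { [S → - + + .] }  — reduce

Conflict in state I0:
  Shift-reduce conflict between [P → .] and [P → . - -]
So the grammar is NOT LR(0).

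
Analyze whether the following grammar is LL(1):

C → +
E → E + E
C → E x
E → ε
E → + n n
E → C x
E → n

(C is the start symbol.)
No. Predict set conflict for C: { '+' }

A grammar is LL(1) if for each non-terminal N with multiple productions, the predict sets of those productions are pairwise disjoint, where PREDICT(N → α) = (FIRST(α) \ {ε}) ∪ (FOLLOW(N) if α ⇒* ε).

Relevant sets:
  FIRST(E) = { '+', 'n', 'x', ε }
  FIRST(C) = { '+', 'n', 'x' }
  FOLLOW(E) = { '+', 'x' }

For C:
  PREDICT(C → '+') = { '+' }
  PREDICT(C → E x) = { '+', 'n', 'x' }
For E:
  PREDICT(E → E '+' E) = { '+', 'n', 'x' }
  PREDICT(E → ε) = { '+', 'x' }
  PREDICT(E → '+' n n) = { '+' }
  PREDICT(E → C x) = { '+', 'n', 'x' }
  PREDICT(E → n) = { 'n' }

Conflict found: Predict set conflict for C: { '+' }
The grammar is NOT LL(1).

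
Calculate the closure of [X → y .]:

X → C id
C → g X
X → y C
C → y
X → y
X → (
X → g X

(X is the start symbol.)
{ [X → y .] }

To compute CLOSURE, for each item [A → α.Bβ] where B is a non-terminal, add [B → .γ] for all productions B → γ; repeat for the newly added items until nothing changes.

Start with: [X → y .]
The dot is at the end, so nothing is added.

CLOSURE = { [X → y .] }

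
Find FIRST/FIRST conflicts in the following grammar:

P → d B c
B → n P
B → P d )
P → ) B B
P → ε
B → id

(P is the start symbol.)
No FIRST/FIRST conflicts.

A FIRST/FIRST conflict occurs when two productions N → α and N → β for the same non-terminal have FIRST(α) ∩ FIRST(β) ≠ ∅ (with ε ∈ FIRST of a nullable right-hand side, so two nullable alternatives also conflict).

FIRST sets of the non-terminals at (or reachable through a nullable prefix from) the front of some alternative:
  FIRST(P) = { ')', 'd', ε }

Productions for P:
  P → d B c: FIRST = { 'd' }
  P → ) B B: FIRST = { ')' }
  P → ε: FIRST = { ε }
Productions for B:
  B → n P: FIRST = { 'n' }
  B → P d ): FIRST = { ')', 'd' }
  B → id: FIRST = { 'id' }

All alternatives of each non-terminal have pairwise disjoint FIRST sets.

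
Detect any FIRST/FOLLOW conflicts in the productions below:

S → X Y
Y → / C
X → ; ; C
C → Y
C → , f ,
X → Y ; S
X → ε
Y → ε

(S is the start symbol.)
Yes. Y → '/' C with FOLLOW(Y) on { '/' }; X → Y ';' S with FOLLOW(X) on { '/' }

A FIRST/FOLLOW conflict occurs when a non-terminal N has a nullable alternative N → β (β ⇒* ε) and another alternative N → α with FIRST(α) ∩ FOLLOW(N) ≠ ∅: on such a lookahead the parser cannot decide between expanding α and letting N vanish via β.

Nullable non-terminals: C, S, X, Y.
FIRST sets used below: FIRST(Y) = { '/', ε }

C: nullable alternative(s) C → Y; FOLLOW(C) = { $, '/', ';' }
  C → Y: FIRST \ {ε} = { '/' } — this is the only nullable alternative, skip
  C → , f ,: FIRST \ {ε} = { ',' } — disjoint from FOLLOW(C)
S has a nullable alternative but only one production, so nothing to check.

X: nullable alternative(s) X → ε; FOLLOW(X) = { $, '/' }
  X → ; ; C: FIRST \ {ε} = { ';' } — disjoint from FOLLOW(X)
  X → Y ; S: FIRST \ {ε} = { '/', ';' } — overlaps FOLLOW(X) on { '/' }: CONFLICT
  X → ε: FIRST \ {ε} = { } — this is the only nullable alternative, skip

Y: nullable alternative(s) Y → ε; FOLLOW(Y) = { $, '/', ';' }
  Y → / C: FIRST \ {ε} = { '/' } — overlaps FOLLOW(Y) on { '/' }: CONFLICT
  Y → ε: FIRST \ {ε} = { } — this is the only nullable alternative, skip

So the grammar has 2 FIRST/FOLLOW conflicts (marked CONFLICT above).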